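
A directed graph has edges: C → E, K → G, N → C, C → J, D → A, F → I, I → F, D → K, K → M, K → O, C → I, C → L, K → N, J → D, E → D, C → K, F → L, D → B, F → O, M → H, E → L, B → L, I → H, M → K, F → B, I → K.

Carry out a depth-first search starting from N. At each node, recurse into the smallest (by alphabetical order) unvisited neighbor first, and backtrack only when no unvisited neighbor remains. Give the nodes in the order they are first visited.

N, C, E, D, A, B, L, K, G, M, H, O, I, F, J

Visit N
N → C
C → E
E → D
D → A
D → B
B → L
D → K
K → G
K → M
M → H
K → O
C → I
I → F
C → J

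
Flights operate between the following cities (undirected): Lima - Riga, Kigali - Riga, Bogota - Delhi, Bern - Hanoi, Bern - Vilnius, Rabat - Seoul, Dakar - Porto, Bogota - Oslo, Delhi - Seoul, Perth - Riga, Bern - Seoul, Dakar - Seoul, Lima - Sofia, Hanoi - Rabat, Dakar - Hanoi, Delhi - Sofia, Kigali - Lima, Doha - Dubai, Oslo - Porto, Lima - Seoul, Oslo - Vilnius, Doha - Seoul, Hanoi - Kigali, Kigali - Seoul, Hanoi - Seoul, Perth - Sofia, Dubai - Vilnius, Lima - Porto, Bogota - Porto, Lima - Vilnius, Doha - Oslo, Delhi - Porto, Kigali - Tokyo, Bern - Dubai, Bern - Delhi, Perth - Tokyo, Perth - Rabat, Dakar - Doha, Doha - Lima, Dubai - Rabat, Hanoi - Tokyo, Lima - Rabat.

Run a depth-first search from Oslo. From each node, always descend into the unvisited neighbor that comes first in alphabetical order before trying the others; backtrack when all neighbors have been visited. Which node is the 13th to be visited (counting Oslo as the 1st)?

Perth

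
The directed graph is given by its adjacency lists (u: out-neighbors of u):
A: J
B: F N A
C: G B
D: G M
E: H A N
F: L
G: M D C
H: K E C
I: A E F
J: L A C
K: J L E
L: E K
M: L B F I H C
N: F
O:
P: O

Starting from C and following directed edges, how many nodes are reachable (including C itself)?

14

BFS from C visits: C, B, G, A, F, N, D, M, J, L, H, I, E, K
Reachable nodes: 14 of 16 total.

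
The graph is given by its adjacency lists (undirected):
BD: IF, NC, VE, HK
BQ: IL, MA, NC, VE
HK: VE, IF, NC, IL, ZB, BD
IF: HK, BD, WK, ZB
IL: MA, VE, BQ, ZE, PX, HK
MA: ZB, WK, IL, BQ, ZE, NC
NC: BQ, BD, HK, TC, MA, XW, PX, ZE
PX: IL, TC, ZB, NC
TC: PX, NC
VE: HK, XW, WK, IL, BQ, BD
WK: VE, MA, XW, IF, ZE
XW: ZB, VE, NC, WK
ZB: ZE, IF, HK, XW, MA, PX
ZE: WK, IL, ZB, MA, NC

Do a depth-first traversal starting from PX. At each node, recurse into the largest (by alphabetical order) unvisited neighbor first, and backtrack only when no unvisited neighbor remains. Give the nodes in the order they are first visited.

PX ZB ZE WK XW VE IL MA NC TC HK IF BD BQ

Visit PX
PX → ZB
ZB → ZE
ZE → WK
WK → XW
XW → VE
VE → IL
IL → MA
MA → NC
NC → TC
NC → HK
HK → IF
IF → BD
NC → BQ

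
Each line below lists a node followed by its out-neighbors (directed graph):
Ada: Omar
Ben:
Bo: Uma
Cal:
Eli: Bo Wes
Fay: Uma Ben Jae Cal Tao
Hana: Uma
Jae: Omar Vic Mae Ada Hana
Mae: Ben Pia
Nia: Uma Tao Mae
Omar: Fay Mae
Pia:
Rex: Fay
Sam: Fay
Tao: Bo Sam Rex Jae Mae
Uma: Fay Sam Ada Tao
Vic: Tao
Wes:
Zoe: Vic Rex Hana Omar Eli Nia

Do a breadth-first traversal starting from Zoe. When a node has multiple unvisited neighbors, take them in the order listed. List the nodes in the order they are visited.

Zoe -> Vic -> Rex -> Hana -> Omar -> Eli -> Nia -> Tao -> Fay -> Uma -> Mae -> Bo -> Wes -> Sam -> Jae -> Ben -> Cal -> Ada -> Pia

Visit Zoe; enqueue Vic, Rex, Hana, Omar, Eli, Nia → queue [Vic, Rex, Hana, Omar, Eli, Nia]
Visit Vic; enqueue Tao → queue [Rex, Hana, Omar, Eli, Nia, Tao]
Visit Rex; enqueue Fay → queue [Hana, Omar, Eli, Nia, Tao, Fay]
Visit Hana; enqueue Uma → queue [Omar, Eli, Nia, Tao, Fay, Uma]
Visit Omar; enqueue Mae → queue [Eli, Nia, Tao, Fay, Uma, Mae]
Visit Eli; enqueue Bo, Wes → queue [Nia, Tao, Fay, Uma, Mae, Bo, Wes]
Visit Nia → queue [Tao, Fay, Uma, Mae, Bo, Wes]
Visit Tao; enqueue Sam, Jae → queue [Fay, Uma, Mae, Bo, Wes, Sam, Jae]
Visit Fay; enqueue Ben, Cal → queue [Uma, Mae, Bo, Wes, Sam, Jae, Ben, Cal]
Visit Uma; enqueue Ada → queue [Mae, Bo, Wes, Sam, Jae, Ben, Cal, Ada]
Visit Mae; enqueue Pia → queue [Bo, Wes, Sam, Jae, Ben, Cal, Ada, Pia]
Visit Bo → queue [Wes, Sam, Jae, Ben, Cal, Ada, Pia]
Visit Wes → queue [Sam, Jae, Ben, Cal, Ada, Pia]
Visit Sam → queue [Jae, Ben, Cal, Ada, Pia]
Visit Jae → queue [Ben, Cal, Ada, Pia]
Visit Ben → queue [Cal, Ada, Pia]
Visit Cal → queue [Ada, Pia]
Visit Ada → queue [Pia]
Visit Pia → queue []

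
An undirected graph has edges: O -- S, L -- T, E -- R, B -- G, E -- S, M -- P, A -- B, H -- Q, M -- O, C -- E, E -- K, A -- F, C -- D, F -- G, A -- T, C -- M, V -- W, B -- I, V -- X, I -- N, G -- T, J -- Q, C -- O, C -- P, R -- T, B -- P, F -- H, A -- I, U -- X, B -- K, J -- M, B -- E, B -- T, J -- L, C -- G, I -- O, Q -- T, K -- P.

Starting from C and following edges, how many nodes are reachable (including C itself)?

BFS from C visits: C, D, E, G, M, O, P, B, K, R, S, F, T, J, I, A, H, L, Q, N
Reachable nodes: 20 of 24 total.

20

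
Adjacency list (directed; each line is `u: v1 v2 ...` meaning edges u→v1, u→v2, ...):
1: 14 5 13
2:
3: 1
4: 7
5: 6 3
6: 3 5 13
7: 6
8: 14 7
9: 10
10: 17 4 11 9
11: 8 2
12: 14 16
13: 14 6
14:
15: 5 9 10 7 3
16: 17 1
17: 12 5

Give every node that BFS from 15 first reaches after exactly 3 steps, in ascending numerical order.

Level 0: 15
Level 1: 3, 5, 7, 9, 10
Level 2: 1, 4, 6, 11, 17
Level 3: 2, 8, 12, 13, 14
Level 4: 16

2, 8, 12, 13, 14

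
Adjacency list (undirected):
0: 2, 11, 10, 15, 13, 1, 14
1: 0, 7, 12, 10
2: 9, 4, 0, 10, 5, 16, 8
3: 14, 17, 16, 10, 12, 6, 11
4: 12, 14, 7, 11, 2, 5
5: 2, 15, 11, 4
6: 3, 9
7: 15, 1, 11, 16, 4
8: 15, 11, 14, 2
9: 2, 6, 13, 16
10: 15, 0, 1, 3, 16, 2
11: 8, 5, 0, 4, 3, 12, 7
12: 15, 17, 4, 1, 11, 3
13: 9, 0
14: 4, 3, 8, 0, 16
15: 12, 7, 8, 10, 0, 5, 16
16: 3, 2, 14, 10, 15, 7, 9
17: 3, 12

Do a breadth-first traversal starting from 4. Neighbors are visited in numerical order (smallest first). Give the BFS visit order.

Visit 4; enqueue 2, 5, 7, 11, 12, 14 → queue [2, 5, 7, 11, 12, 14]
Visit 2; enqueue 0, 8, 9, 10, 16 → queue [5, 7, 11, 12, 14, 0, 8, 9, 10, 16]
Visit 5; enqueue 15 → queue [7, 11, 12, 14, 0, 8, 9, 10, 16, 15]
Visit 7; enqueue 1 → queue [11, 12, 14, 0, 8, 9, 10, 16, 15, 1]
Visit 11; enqueue 3 → queue [12, 14, 0, 8, 9, 10, 16, 15, 1, 3]
Visit 12; enqueue 17 → queue [14, 0, 8, 9, 10, 16, 15, 1, 3, 17]
Visit 14 → queue [0, 8, 9, 10, 16, 15, 1, 3, 17]
Visit 0; enqueue 13 → queue [8, 9, 10, 16, 15, 1, 3, 17, 13]
Visit 8 → queue [9, 10, 16, 15, 1, 3, 17, 13]
Visit 9; enqueue 6 → queue [10, 16, 15, 1, 3, 17, 13, 6]
Visit 10 → queue [16, 15, 1, 3, 17, 13, 6]
Visit 16 → queue [15, 1, 3, 17, 13, 6]
Visit 15 → queue [1, 3, 17, 13, 6]
Visit 1 → queue [3, 17, 13, 6]
Visit 3 → queue [17, 13, 6]
Visit 17 → queue [13, 6]
Visit 13 → queue [6]
Visit 6 → queue []

4, 2, 5, 7, 11, 12, 14, 0, 8, 9, 10, 16, 15, 1, 3, 17, 13, 6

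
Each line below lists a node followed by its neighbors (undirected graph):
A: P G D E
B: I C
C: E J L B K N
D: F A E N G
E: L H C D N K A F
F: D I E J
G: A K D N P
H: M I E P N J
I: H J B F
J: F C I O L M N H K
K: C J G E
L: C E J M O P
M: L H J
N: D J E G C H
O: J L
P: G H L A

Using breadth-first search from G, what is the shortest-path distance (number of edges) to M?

Level 0: G
Level 1: A, D, K, N, P
Level 2: C, E, F, H, J, L
Level 3: B, I, M, O
M first appears at level 3.

3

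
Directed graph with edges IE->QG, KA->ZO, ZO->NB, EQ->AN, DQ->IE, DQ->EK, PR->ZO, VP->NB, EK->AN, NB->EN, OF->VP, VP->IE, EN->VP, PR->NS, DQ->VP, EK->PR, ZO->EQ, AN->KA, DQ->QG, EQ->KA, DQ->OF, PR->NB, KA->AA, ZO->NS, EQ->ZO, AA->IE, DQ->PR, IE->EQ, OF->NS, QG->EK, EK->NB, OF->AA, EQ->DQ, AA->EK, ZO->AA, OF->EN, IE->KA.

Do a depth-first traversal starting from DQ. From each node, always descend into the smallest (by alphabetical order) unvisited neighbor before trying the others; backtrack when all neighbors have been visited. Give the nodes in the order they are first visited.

Visit DQ
DQ → EK
EK → AN
AN → KA
KA → AA
AA → IE
IE → EQ
EQ → ZO
ZO → NB
NB → EN
EN → VP
ZO → NS
IE → QG
EK → PR
DQ → OF

DQ -> EK -> AN -> KA -> AA -> IE -> EQ -> ZO -> NB -> EN -> VP -> NS -> QG -> PR -> OF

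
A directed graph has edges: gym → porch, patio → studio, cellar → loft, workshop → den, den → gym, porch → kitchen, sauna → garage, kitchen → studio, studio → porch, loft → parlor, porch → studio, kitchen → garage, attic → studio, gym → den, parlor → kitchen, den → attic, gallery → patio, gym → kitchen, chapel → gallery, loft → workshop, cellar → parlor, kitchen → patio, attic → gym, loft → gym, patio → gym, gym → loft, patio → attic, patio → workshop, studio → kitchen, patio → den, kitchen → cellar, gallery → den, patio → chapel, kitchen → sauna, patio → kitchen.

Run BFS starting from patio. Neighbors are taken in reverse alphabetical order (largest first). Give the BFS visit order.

patio, workshop, studio, kitchen, gym, den, chapel, attic, porch, sauna, garage, cellar, loft, gallery, parlor

Visit patio; enqueue workshop, studio, kitchen, gym, den, chapel, attic → queue [workshop, studio, kitchen, gym, den, chapel, attic]
Visit workshop → queue [studio, kitchen, gym, den, chapel, attic]
Visit studio; enqueue porch → queue [kitchen, gym, den, chapel, attic, porch]
Visit kitchen; enqueue sauna, garage, cellar → queue [gym, den, chapel, attic, porch, sauna, garage, cellar]
Visit gym; enqueue loft → queue [den, chapel, attic, porch, sauna, garage, cellar, loft]
Visit den → queue [chapel, attic, porch, sauna, garage, cellar, loft]
Visit chapel; enqueue gallery → queue [attic, porch, sauna, garage, cellar, loft, gallery]
Visit attic → queue [porch, sauna, garage, cellar, loft, gallery]
Visit porch → queue [sauna, garage, cellar, loft, gallery]
Visit sauna → queue [garage, cellar, loft, gallery]
Visit garage → queue [cellar, loft, gallery]
Visit cellar; enqueue parlor → queue [loft, gallery, parlor]
Visit loft → queue [gallery, parlor]
Visit gallery → queue [parlor]
Visit parlor → queue []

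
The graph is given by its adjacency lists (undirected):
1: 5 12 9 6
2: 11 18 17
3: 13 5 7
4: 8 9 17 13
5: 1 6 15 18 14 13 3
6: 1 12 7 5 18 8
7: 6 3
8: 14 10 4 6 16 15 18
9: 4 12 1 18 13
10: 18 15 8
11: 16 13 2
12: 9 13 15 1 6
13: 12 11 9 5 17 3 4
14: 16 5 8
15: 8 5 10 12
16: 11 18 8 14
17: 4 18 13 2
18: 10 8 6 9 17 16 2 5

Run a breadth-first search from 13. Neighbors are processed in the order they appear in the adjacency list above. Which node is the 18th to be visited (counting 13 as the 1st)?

10

Visit 13; enqueue 12, 11, 9, 5, 17, 3, 4 → queue [12, 11, 9, 5, 17, 3, 4]
Visit 12; enqueue 15, 1, 6 → queue [11, 9, 5, 17, 3, 4, 15, 1, 6]
Visit 11; enqueue 16, 2 → queue [9, 5, 17, 3, 4, 15, 1, 6, 16, 2]
Visit 9; enqueue 18 → queue [5, 17, 3, 4, 15, 1, 6, 16, 2, 18]
Visit 5; enqueue 14 → queue [17, 3, 4, 15, 1, 6, 16, 2, 18, 14]
Visit 17 → queue [3, 4, 15, 1, 6, 16, 2, 18, 14]
Visit 3; enqueue 7 → queue [4, 15, 1, 6, 16, 2, 18, 14, 7]
Visit 4; enqueue 8 → queue [15, 1, 6, 16, 2, 18, 14, 7, 8]
Visit 15; enqueue 10 → queue [1, 6, 16, 2, 18, 14, 7, 8, 10]
Visit 1 → queue [6, 16, 2, 18, 14, 7, 8, 10]
Visit 6 → queue [16, 2, 18, 14, 7, 8, 10]
Visit 16 → queue [2, 18, 14, 7, 8, 10]
Visit 2 → queue [18, 14, 7, 8, 10]
Visit 18 → queue [14, 7, 8, 10]
Visit 14 → queue [7, 8, 10]
Visit 7 → queue [8, 10]
Visit 8 → queue [10]
Visit 10 → queue []

Visit order: 13, 12, 11, 9, 5, 17, 3, 4, 15, 1, 6, 16, 2, 18, 14, 7, 8, 10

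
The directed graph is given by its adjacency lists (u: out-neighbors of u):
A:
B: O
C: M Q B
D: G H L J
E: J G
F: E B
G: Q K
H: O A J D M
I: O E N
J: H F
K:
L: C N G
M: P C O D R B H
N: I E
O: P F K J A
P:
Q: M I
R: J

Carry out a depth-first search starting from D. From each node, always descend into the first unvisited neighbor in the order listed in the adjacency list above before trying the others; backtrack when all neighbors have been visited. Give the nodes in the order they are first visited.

D, G, Q, M, P, C, B, O, F, E, J, H, A, K, R, I, N, L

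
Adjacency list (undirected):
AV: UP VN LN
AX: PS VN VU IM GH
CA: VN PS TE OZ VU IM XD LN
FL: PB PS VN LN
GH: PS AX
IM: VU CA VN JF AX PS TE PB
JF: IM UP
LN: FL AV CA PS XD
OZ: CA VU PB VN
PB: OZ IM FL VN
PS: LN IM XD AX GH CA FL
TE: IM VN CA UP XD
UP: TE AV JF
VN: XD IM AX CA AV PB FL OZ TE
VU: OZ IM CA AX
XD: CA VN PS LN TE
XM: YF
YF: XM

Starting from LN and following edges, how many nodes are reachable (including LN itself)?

16

BFS from LN visits: LN, FL, AV, CA, PS, XD, PB, VN, UP, TE, OZ, VU, IM, AX, GH, JF
Reachable nodes: 16 of 18 total.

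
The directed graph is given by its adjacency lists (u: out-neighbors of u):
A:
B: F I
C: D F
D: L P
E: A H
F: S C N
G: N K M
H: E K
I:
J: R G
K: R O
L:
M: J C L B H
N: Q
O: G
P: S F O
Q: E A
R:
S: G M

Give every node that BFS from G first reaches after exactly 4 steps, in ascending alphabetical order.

P, S

Level 0: G
Level 1: K, M, N
Level 2: B, C, H, J, L, O, Q, R
Level 3: A, D, E, F, I
Level 4: P, S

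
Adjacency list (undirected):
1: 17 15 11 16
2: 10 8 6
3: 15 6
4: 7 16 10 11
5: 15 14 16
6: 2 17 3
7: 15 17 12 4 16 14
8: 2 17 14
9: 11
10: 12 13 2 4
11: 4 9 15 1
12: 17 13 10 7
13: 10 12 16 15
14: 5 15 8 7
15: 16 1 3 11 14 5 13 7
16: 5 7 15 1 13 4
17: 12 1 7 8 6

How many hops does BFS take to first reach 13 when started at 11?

2

Level 0: 11
Level 1: 1, 4, 9, 15
Level 2: 3, 5, 7, 10, 13, 14, 16, 17
Level 3: 2, 6, 8, 12
13 first appears at level 2.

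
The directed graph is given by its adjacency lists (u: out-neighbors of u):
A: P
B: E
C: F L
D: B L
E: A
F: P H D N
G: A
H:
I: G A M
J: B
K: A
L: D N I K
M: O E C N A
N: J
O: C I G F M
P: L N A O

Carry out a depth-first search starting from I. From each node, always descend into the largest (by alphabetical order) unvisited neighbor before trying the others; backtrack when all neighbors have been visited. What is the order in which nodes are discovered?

I → M → O → G → A → P → N → J → B → E → L → K → D → F → H → C

Visit I
I → M
M → O
O → G
G → A
A → P
P → N
N → J
J → B
B → E
P → L
L → K
L → D
O → F
F → H
O → C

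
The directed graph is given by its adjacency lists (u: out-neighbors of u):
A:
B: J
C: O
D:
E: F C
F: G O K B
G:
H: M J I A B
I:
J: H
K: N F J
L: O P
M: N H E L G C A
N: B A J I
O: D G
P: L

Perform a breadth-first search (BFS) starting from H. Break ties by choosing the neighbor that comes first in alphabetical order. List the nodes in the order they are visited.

Visit H; enqueue A, B, I, J, M → queue [A, B, I, J, M]
Visit A → queue [B, I, J, M]
Visit B → queue [I, J, M]
Visit I → queue [J, M]
Visit J → queue [M]
Visit M; enqueue C, E, G, L, N → queue [C, E, G, L, N]
Visit C; enqueue O → queue [E, G, L, N, O]
Visit E; enqueue F → queue [G, L, N, O, F]
Visit G → queue [L, N, O, F]
Visit L; enqueue P → queue [N, O, F, P]
Visit N → queue [O, F, P]
Visit O; enqueue D → queue [F, P, D]
Visit F; enqueue K → queue [P, D, K]
Visit P → queue [D, K]
Visit D → queue [K]
Visit K → queue []

H -> A -> B -> I -> J -> M -> C -> E -> G -> L -> N -> O -> F -> P -> D -> K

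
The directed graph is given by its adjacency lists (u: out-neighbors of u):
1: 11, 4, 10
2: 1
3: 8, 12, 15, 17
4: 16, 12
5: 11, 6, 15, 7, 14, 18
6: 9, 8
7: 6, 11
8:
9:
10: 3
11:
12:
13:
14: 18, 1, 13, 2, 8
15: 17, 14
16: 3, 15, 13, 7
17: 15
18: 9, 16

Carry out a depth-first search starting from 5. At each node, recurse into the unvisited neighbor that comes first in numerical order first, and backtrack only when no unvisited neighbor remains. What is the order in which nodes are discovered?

5 → 6 → 8 → 9 → 7 → 11 → 14 → 1 → 4 → 12 → 16 → 3 → 15 → 17 → 13 → 10 → 2 → 18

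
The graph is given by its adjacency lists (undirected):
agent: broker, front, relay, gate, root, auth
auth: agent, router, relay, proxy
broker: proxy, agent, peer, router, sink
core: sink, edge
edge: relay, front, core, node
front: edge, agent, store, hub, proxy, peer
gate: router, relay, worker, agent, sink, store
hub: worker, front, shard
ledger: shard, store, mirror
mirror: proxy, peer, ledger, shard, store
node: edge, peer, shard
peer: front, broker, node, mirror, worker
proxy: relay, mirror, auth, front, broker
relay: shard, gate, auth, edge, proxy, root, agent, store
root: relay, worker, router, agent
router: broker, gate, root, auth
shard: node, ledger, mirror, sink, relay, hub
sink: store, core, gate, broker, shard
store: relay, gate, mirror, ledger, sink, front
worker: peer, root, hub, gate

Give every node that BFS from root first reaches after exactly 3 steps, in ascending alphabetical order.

core, ledger, mirror, node, sink

Level 0: root
Level 1: agent, relay, router, worker
Level 2: auth, broker, edge, front, gate, hub, peer, proxy, shard, store
Level 3: core, ledger, mirror, node, sink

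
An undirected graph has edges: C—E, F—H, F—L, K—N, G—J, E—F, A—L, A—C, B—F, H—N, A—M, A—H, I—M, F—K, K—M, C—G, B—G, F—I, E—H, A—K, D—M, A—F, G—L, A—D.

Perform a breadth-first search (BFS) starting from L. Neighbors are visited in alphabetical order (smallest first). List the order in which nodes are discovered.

Visit L; enqueue A, F, G → queue [A, F, G]
Visit A; enqueue C, D, H, K, M → queue [F, G, C, D, H, K, M]
Visit F; enqueue B, E, I → queue [G, C, D, H, K, M, B, E, I]
Visit G; enqueue J → queue [C, D, H, K, M, B, E, I, J]
Visit C → queue [D, H, K, M, B, E, I, J]
Visit D → queue [H, K, M, B, E, I, J]
Visit H; enqueue N → queue [K, M, B, E, I, J, N]
Visit K → queue [M, B, E, I, J, N]
Visit M → queue [B, E, I, J, N]
Visit B → queue [E, I, J, N]
Visit E → queue [I, J, N]
Visit I → queue [J, N]
Visit J → queue [N]
Visit N → queue []

L, A, F, G, C, D, H, K, M, B, E, I, J, N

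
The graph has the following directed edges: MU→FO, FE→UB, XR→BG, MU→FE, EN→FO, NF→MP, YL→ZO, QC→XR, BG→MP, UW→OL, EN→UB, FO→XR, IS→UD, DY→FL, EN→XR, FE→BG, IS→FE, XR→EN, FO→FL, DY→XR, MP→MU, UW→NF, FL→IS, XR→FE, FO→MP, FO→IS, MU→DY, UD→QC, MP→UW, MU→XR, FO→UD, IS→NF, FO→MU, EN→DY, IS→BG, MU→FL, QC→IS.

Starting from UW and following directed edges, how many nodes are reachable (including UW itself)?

16

BFS from UW visits: UW, NF, OL, MP, MU, DY, FE, FL, FO, XR, BG, UB, IS, UD, EN, QC
Reachable nodes: 16 of 18 total.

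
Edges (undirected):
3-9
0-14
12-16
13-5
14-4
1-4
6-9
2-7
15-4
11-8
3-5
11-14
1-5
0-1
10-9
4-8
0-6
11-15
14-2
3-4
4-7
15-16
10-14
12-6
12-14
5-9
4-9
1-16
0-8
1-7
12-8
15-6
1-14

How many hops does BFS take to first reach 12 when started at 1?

2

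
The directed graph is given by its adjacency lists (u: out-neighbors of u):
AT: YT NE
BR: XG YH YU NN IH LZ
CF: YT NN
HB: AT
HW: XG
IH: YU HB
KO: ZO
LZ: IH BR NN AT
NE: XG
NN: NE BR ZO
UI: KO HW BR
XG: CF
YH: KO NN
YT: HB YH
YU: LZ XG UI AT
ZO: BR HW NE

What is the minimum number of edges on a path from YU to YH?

3

Level 0: YU
Level 1: AT, LZ, UI, XG
Level 2: BR, CF, HW, IH, KO, NE, NN, YT
Level 3: HB, YH, ZO
YH first appears at level 3.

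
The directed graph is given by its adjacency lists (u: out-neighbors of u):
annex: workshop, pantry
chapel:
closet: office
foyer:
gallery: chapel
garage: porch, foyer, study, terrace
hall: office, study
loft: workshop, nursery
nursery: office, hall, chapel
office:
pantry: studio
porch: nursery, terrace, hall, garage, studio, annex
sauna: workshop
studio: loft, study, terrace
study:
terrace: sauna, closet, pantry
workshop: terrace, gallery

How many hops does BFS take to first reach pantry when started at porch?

Level 0: porch
Level 1: annex, garage, hall, nursery, studio, terrace
Level 2: chapel, closet, foyer, loft, office, pantry, sauna, study, workshop
Level 3: gallery
pantry first appears at level 2.

2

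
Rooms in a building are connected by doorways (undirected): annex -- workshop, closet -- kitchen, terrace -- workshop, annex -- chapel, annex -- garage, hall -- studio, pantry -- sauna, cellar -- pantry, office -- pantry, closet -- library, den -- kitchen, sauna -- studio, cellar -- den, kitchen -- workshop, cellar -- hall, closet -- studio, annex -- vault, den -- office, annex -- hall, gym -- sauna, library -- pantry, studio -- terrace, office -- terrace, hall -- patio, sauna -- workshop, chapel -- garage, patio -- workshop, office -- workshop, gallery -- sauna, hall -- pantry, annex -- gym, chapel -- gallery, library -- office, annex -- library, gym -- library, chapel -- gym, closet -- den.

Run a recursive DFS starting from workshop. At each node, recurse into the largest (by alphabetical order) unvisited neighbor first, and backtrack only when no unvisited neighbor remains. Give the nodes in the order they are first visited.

Visit workshop
workshop → terrace
terrace → studio
studio → sauna
sauna → pantry
pantry → office
office → library
library → gym
gym → chapel
chapel → garage
garage → annex
annex → vault
annex → hall
hall → patio
hall → cellar
cellar → den
den → kitchen
kitchen → closet
chapel → gallery

workshop terrace studio sauna pantry office library gym chapel garage annex vault hall patio cellar den kitchen closet gallery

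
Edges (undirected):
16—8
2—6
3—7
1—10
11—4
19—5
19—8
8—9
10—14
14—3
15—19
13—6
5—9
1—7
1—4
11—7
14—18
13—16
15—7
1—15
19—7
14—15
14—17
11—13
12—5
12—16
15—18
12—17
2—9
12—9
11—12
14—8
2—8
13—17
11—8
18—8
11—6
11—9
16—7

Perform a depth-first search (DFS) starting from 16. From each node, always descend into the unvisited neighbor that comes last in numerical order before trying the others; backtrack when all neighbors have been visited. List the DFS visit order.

Visit 16
16 → 13
13 → 17
17 → 14
14 → 18
18 → 15
15 → 19
19 → 8
8 → 11
11 → 12
12 → 9
9 → 5
9 → 2
2 → 6
11 → 7
7 → 3
7 → 1
1 → 10
1 → 4

16 → 13 → 17 → 14 → 18 → 15 → 19 → 8 → 11 → 12 → 9 → 5 → 2 → 6 → 7 → 3 → 1 → 10 → 4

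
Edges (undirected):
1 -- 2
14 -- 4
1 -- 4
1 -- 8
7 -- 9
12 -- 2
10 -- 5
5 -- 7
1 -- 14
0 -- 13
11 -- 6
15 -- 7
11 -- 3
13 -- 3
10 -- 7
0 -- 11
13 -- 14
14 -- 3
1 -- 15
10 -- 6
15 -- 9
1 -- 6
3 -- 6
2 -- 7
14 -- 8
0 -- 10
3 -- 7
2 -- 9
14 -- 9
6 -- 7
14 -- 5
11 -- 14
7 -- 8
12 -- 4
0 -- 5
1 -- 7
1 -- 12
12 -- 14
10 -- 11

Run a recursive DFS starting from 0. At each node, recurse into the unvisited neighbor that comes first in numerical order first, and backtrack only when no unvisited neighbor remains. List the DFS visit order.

0 5 7 1 2 9 14 3 6 10 11 13 4 12 8 15

Visit 0
0 → 5
5 → 7
7 → 1
1 → 2
2 → 9
9 → 14
14 → 3
3 → 6
6 → 10
10 → 11
3 → 13
14 → 4
4 → 12
14 → 8
9 → 15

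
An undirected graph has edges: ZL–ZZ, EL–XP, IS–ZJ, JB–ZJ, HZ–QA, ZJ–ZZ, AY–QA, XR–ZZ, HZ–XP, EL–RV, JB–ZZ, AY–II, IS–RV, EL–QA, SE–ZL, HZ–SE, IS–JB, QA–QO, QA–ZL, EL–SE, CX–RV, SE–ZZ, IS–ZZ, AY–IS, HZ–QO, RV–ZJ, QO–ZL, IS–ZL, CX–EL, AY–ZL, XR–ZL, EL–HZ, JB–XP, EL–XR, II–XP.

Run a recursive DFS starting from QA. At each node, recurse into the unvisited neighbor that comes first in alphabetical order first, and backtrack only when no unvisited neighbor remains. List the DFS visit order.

QA, AY, II, XP, EL, CX, RV, IS, JB, ZJ, ZZ, SE, HZ, QO, ZL, XR

Visit QA
QA → AY
AY → II
II → XP
XP → EL
EL → CX
CX → RV
RV → IS
IS → JB
JB → ZJ
ZJ → ZZ
ZZ → SE
SE → HZ
HZ → QO
QO → ZL
ZL → XR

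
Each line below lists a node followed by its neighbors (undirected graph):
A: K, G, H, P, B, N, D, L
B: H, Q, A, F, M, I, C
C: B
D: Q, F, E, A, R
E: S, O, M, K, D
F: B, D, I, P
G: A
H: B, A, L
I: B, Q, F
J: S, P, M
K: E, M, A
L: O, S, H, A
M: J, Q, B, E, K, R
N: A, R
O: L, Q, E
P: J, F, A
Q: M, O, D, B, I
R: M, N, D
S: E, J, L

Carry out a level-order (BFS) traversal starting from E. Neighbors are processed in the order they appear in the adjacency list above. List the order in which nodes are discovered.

Visit E; enqueue S, O, M, K, D → queue [S, O, M, K, D]
Visit S; enqueue J, L → queue [O, M, K, D, J, L]
Visit O; enqueue Q → queue [M, K, D, J, L, Q]
Visit M; enqueue B, R → queue [K, D, J, L, Q, B, R]
Visit K; enqueue A → queue [D, J, L, Q, B, R, A]
Visit D; enqueue F → queue [J, L, Q, B, R, A, F]
Visit J; enqueue P → queue [L, Q, B, R, A, F, P]
Visit L; enqueue H → queue [Q, B, R, A, F, P, H]
Visit Q; enqueue I → queue [B, R, A, F, P, H, I]
Visit B; enqueue C → queue [R, A, F, P, H, I, C]
Visit R; enqueue N → queue [A, F, P, H, I, C, N]
Visit A; enqueue G → queue [F, P, H, I, C, N, G]
Visit F → queue [P, H, I, C, N, G]
Visit P → queue [H, I, C, N, G]
Visit H → queue [I, C, N, G]
Visit I → queue [C, N, G]
Visit C → queue [N, G]
Visit N → queue [G]
Visit G → queue []

E -> S -> O -> M -> K -> D -> J -> L -> Q -> B -> R -> A -> F -> P -> H -> I -> C -> N -> G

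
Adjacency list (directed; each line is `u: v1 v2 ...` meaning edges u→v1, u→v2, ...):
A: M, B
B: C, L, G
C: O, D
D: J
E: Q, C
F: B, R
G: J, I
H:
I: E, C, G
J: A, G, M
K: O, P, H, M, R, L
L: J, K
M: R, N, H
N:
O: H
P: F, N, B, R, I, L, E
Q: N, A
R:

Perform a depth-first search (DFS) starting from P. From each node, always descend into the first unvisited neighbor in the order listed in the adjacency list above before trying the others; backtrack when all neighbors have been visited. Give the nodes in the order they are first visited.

Visit P
P → F
F → B
B → C
C → O
O → H
C → D
D → J
J → A
A → M
M → R
M → N
J → G
G → I
I → E
E → Q
B → L
L → K

P, F, B, C, O, H, D, J, A, M, R, N, G, I, E, Q, L, K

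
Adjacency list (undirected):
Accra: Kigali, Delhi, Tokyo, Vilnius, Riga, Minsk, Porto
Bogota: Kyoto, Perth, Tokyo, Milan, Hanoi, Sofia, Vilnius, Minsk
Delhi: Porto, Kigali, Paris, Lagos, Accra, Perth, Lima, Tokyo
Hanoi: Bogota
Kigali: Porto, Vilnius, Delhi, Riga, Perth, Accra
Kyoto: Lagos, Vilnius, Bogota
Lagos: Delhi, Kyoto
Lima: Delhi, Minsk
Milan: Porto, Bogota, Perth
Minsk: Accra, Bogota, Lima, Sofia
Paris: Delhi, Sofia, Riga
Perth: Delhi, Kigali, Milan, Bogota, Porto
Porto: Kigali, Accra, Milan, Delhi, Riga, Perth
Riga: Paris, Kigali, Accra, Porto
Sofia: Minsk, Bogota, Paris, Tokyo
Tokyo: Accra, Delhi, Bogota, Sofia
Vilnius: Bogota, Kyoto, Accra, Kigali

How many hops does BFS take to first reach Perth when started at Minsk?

2

Level 0: Minsk
Level 1: Accra, Bogota, Lima, Sofia
Level 2: Delhi, Hanoi, Kigali, Kyoto, Milan, Paris, Perth, Porto, Riga, Tokyo, Vilnius
Level 3: Lagos
Perth first appears at level 2.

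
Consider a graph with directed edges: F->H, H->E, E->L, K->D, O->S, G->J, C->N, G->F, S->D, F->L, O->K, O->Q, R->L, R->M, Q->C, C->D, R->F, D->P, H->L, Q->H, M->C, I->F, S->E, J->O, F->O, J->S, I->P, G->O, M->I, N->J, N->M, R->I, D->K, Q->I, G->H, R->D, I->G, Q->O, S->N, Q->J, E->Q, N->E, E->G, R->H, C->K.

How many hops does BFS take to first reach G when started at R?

2

Level 0: R
Level 1: D, F, H, I, L, M
Level 2: C, E, G, K, O, P
Level 3: J, N, Q, S
G first appears at level 2.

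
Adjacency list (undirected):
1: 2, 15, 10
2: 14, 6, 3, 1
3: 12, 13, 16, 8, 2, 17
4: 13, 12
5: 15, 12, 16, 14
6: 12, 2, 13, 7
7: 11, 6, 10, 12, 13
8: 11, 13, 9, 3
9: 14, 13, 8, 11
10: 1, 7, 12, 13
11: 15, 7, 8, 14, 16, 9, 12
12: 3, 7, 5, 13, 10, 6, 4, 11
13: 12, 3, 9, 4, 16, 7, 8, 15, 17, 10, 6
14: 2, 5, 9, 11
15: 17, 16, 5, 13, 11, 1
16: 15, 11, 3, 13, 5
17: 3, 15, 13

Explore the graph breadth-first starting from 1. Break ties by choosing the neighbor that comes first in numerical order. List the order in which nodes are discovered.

Visit 1; enqueue 2, 10, 15 → queue [2, 10, 15]
Visit 2; enqueue 3, 6, 14 → queue [10, 15, 3, 6, 14]
Visit 10; enqueue 7, 12, 13 → queue [15, 3, 6, 14, 7, 12, 13]
Visit 15; enqueue 5, 11, 16, 17 → queue [3, 6, 14, 7, 12, 13, 5, 11, 16, 17]
Visit 3; enqueue 8 → queue [6, 14, 7, 12, 13, 5, 11, 16, 17, 8]
Visit 6 → queue [14, 7, 12, 13, 5, 11, 16, 17, 8]
Visit 14; enqueue 9 → queue [7, 12, 13, 5, 11, 16, 17, 8, 9]
Visit 7 → queue [12, 13, 5, 11, 16, 17, 8, 9]
Visit 12; enqueue 4 → queue [13, 5, 11, 16, 17, 8, 9, 4]
Visit 13 → queue [5, 11, 16, 17, 8, 9, 4]
Visit 5 → queue [11, 16, 17, 8, 9, 4]
Visit 11 → queue [16, 17, 8, 9, 4]
Visit 16 → queue [17, 8, 9, 4]
Visit 17 → queue [8, 9, 4]
Visit 8 → queue [9, 4]
Visit 9 → queue [4]
Visit 4 → queue []

1 2 10 15 3 6 14 7 12 13 5 11 16 17 8 9 4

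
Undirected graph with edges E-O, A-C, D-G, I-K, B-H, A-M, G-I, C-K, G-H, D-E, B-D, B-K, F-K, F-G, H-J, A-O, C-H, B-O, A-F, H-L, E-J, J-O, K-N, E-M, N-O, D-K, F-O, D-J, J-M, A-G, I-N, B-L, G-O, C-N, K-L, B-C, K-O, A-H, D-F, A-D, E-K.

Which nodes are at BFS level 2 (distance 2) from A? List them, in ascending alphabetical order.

B, E, I, J, K, L, N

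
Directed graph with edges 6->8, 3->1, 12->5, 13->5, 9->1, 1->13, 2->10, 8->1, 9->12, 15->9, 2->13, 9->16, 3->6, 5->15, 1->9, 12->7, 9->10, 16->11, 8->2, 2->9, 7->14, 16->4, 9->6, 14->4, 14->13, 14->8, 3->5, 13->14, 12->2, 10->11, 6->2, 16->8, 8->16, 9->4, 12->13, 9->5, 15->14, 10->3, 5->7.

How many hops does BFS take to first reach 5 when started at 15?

Level 0: 15
Level 1: 9, 14
Level 2: 1, 4, 5, 6, 8, 10, 12, 13, 16
Level 3: 2, 3, 7, 11
5 first appears at level 2.

2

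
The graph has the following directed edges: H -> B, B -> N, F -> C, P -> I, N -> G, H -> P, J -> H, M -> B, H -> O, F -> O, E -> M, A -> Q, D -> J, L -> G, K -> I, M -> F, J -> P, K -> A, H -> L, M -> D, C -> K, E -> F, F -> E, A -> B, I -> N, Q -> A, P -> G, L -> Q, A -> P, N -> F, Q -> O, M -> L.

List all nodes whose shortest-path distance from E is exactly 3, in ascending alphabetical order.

Level 0: E
Level 1: F, M
Level 2: B, C, D, L, O
Level 3: G, J, K, N, Q
Level 4: A, H, I, P

G, J, K, N, Q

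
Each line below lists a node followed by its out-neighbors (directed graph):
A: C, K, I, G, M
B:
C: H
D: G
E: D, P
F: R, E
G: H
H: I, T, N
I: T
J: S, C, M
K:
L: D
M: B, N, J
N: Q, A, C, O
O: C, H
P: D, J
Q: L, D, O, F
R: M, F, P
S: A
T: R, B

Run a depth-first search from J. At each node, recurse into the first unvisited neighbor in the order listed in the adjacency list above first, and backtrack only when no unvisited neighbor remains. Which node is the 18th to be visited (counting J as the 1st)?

E

Visit J
J → S
S → A
A → C
C → H
H → I
I → T
T → R
R → M
M → B
M → N
N → Q
Q → L
L → D
D → G
Q → O
Q → F
F → E
E → P
A → K

Visit order: J, S, A, C, H, I, T, R, M, B, N, Q, L, D, G, O, F, E, P, K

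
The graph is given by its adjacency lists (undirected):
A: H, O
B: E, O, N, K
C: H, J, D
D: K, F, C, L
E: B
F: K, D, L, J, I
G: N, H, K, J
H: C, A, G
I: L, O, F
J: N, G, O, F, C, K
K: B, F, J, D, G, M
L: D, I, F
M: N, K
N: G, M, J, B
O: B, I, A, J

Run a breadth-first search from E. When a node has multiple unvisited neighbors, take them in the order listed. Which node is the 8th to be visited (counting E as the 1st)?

Visit E; enqueue B → queue [B]
Visit B; enqueue O, N, K → queue [O, N, K]
Visit O; enqueue I, A, J → queue [N, K, I, A, J]
Visit N; enqueue G, M → queue [K, I, A, J, G, M]
Visit K; enqueue F, D → queue [I, A, J, G, M, F, D]
Visit I; enqueue L → queue [A, J, G, M, F, D, L]
Visit A; enqueue H → queue [J, G, M, F, D, L, H]
Visit J; enqueue C → queue [G, M, F, D, L, H, C]
Visit G → queue [M, F, D, L, H, C]
Visit M → queue [F, D, L, H, C]
Visit F → queue [D, L, H, C]
Visit D → queue [L, H, C]
Visit L → queue [H, C]
Visit H → queue [C]
Visit C → queue []

Visit order: E, B, O, N, K, I, A, J, G, M, F, D, L, H, C

J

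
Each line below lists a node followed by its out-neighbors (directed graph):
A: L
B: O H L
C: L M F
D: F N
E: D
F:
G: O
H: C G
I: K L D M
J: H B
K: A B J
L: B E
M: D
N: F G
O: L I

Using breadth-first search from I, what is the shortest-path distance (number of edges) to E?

Level 0: I
Level 1: D, K, L, M
Level 2: A, B, E, F, J, N
Level 3: G, H, O
Level 4: C
E first appears at level 2.

2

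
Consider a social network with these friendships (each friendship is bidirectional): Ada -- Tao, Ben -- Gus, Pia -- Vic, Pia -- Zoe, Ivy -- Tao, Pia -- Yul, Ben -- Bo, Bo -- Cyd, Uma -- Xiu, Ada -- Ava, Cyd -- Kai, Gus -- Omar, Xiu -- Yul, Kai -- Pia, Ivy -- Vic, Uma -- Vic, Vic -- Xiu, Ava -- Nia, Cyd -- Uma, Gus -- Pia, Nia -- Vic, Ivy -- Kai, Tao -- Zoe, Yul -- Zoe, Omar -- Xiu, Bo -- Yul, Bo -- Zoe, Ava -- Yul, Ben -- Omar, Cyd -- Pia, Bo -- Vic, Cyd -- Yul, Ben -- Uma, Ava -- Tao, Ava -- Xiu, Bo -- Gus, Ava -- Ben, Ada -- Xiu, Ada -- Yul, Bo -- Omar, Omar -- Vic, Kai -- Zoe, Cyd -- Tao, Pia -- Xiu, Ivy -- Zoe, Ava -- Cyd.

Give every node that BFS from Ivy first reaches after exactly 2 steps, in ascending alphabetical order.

Level 0: Ivy
Level 1: Kai, Tao, Vic, Zoe
Level 2: Ada, Ava, Bo, Cyd, Nia, Omar, Pia, Uma, Xiu, Yul
Level 3: Ben, Gus

Ada, Ava, Bo, Cyd, Nia, Omar, Pia, Uma, Xiu, Yul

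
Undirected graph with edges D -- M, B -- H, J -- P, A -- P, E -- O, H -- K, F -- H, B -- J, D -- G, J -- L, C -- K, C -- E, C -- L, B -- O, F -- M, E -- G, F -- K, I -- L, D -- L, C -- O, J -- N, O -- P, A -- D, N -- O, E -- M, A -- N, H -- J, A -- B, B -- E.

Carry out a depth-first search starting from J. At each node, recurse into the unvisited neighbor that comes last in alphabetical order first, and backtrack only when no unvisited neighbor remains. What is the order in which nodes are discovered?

Visit J
J → P
P → O
O → N
N → A
A → D
D → M
M → F
F → K
K → H
H → B
B → E
E → G
E → C
C → L
L → I

J -> P -> O -> N -> A -> D -> M -> F -> K -> H -> B -> E -> G -> C -> L -> I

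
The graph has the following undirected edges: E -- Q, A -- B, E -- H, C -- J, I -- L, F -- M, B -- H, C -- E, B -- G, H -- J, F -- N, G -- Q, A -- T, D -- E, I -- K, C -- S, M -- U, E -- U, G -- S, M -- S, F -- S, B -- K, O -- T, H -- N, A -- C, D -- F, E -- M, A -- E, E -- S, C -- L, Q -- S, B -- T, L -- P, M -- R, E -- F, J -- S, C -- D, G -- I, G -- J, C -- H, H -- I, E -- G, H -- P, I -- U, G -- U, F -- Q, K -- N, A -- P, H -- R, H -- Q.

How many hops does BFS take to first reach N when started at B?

Level 0: B
Level 1: A, G, H, K, T
Level 2: C, E, I, J, N, O, P, Q, R, S, U
Level 3: D, F, L, M
N first appears at level 2.

2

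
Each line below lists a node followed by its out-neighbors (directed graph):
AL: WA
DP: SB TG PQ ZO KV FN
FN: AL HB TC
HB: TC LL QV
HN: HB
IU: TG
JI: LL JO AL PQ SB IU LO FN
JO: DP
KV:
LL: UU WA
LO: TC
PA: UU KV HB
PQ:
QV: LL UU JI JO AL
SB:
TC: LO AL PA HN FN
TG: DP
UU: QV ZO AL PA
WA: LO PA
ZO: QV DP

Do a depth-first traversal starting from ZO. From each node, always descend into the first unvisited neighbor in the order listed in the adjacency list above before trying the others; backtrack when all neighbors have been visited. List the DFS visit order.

ZO QV LL UU AL WA LO TC PA KV HB HN FN JI JO DP SB TG PQ IU

Visit ZO
ZO → QV
QV → LL
LL → UU
UU → AL
AL → WA
WA → LO
LO → TC
TC → PA
PA → KV
PA → HB
TC → HN
TC → FN
QV → JI
JI → JO
JO → DP
DP → SB
DP → TG
DP → PQ
JI → IU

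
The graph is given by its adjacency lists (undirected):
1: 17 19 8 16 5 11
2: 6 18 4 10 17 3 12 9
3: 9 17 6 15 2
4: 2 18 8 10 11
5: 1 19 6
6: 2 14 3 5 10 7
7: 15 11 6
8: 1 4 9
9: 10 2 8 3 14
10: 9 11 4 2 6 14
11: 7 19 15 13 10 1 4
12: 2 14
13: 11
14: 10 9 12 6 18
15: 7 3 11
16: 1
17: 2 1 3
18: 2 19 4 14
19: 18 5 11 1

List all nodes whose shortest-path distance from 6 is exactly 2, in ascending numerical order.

1, 4, 9, 11, 12, 15, 17, 18, 19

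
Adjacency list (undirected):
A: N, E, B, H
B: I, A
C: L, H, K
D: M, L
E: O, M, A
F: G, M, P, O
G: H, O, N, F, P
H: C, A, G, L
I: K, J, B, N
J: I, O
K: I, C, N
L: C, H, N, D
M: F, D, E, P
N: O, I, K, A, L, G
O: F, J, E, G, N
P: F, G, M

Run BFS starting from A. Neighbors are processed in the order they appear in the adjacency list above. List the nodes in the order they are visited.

Visit A; enqueue N, E, B, H → queue [N, E, B, H]
Visit N; enqueue O, I, K, L, G → queue [E, B, H, O, I, K, L, G]
Visit E; enqueue M → queue [B, H, O, I, K, L, G, M]
Visit B → queue [H, O, I, K, L, G, M]
Visit H; enqueue C → queue [O, I, K, L, G, M, C]
Visit O; enqueue F, J → queue [I, K, L, G, M, C, F, J]
Visit I → queue [K, L, G, M, C, F, J]
Visit K → queue [L, G, M, C, F, J]
Visit L; enqueue D → queue [G, M, C, F, J, D]
Visit G; enqueue P → queue [M, C, F, J, D, P]
Visit M → queue [C, F, J, D, P]
Visit C → queue [F, J, D, P]
Visit F → queue [J, D, P]
Visit J → queue [D, P]
Visit D → queue [P]
Visit P → queue []

A, N, E, B, H, O, I, K, L, G, M, C, F, J, D, P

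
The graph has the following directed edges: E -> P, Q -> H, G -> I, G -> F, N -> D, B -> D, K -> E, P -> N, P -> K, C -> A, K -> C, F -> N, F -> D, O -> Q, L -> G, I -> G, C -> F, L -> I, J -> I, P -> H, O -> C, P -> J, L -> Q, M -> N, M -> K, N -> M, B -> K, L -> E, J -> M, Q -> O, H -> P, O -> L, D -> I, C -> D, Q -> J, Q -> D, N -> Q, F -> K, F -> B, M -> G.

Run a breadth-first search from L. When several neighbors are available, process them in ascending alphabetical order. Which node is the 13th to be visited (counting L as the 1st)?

N

Visit L; enqueue E, G, I, Q → queue [E, G, I, Q]
Visit E; enqueue P → queue [G, I, Q, P]
Visit G; enqueue F → queue [I, Q, P, F]
Visit I → queue [Q, P, F]
Visit Q; enqueue D, H, J, O → queue [P, F, D, H, J, O]
Visit P; enqueue K, N → queue [F, D, H, J, O, K, N]
Visit F; enqueue B → queue [D, H, J, O, K, N, B]
Visit D → queue [H, J, O, K, N, B]
Visit H → queue [J, O, K, N, B]
Visit J; enqueue M → queue [O, K, N, B, M]
Visit O; enqueue C → queue [K, N, B, M, C]
Visit K → queue [N, B, M, C]
Visit N → queue [B, M, C]
Visit B → queue [M, C]
Visit M → queue [C]
Visit C; enqueue A → queue [A]
Visit A → queue []

Visit order: L, E, G, I, Q, P, F, D, H, J, O, K, N, B, M, C, A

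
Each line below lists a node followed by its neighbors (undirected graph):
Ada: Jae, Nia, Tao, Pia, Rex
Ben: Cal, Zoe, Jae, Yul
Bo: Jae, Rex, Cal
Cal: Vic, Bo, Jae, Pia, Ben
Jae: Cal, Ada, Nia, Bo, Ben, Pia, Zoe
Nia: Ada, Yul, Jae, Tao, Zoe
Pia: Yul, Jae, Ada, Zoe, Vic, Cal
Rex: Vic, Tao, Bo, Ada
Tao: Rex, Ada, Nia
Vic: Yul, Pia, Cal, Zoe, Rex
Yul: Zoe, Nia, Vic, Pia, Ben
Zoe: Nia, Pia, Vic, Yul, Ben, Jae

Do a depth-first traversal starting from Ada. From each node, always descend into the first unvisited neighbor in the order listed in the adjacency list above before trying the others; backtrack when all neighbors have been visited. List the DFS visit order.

Ada, Jae, Cal, Vic, Yul, Zoe, Nia, Tao, Rex, Bo, Pia, Ben

Visit Ada
Ada → Jae
Jae → Cal
Cal → Vic
Vic → Yul
Yul → Zoe
Zoe → Nia
Nia → Tao
Tao → Rex
Rex → Bo
Zoe → Pia
Zoe → Ben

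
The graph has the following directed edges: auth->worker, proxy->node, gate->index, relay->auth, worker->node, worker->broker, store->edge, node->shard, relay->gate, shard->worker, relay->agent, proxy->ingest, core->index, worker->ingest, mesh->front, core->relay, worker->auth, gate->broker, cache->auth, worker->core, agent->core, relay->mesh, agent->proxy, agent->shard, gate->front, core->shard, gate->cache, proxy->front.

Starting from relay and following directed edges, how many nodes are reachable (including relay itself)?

15

BFS from relay visits: relay, mesh, gate, auth, agent, front, index, cache, broker, worker, shard, proxy, core, node, ingest
Reachable nodes: 15 of 17 total.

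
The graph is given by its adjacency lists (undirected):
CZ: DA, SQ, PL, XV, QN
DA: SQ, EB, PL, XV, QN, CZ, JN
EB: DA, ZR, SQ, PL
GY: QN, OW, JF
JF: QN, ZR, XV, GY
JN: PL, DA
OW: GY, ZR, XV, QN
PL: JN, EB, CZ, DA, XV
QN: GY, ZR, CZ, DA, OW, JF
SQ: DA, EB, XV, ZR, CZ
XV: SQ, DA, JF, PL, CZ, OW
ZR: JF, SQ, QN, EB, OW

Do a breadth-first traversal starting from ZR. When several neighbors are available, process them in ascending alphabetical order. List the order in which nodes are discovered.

Visit ZR; enqueue EB, JF, OW, QN, SQ → queue [EB, JF, OW, QN, SQ]
Visit EB; enqueue DA, PL → queue [JF, OW, QN, SQ, DA, PL]
Visit JF; enqueue GY, XV → queue [OW, QN, SQ, DA, PL, GY, XV]
Visit OW → queue [QN, SQ, DA, PL, GY, XV]
Visit QN; enqueue CZ → queue [SQ, DA, PL, GY, XV, CZ]
Visit SQ → queue [DA, PL, GY, XV, CZ]
Visit DA; enqueue JN → queue [PL, GY, XV, CZ, JN]
Visit PL → queue [GY, XV, CZ, JN]
Visit GY → queue [XV, CZ, JN]
Visit XV → queue [CZ, JN]
Visit CZ → queue [JN]
Visit JN → queue []

ZR, EB, JF, OW, QN, SQ, DA, PL, GY, XV, CZ, JN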